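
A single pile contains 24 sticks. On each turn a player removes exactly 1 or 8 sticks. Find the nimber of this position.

0

Grundy values for subtraction set {1, 8}:
k:     0  1  2  3  4  5  6  7  8  9 10 11 12 13 14 15 16 17 18 19 20 21 22 23 24
g(k):  0  1  0  1  0  1  0  1  2  0  1  0  1  0  1  0  1  2  0  1  0  1  0  1  0
So g(24) = 0.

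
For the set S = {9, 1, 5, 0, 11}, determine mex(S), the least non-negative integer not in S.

2

The values 0, 1 are all present; 2 is the first non-negative integer missing from the set.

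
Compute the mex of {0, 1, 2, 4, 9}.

The values 0, 1, 2 are all present; 3 is the first non-negative integer missing from the set.

3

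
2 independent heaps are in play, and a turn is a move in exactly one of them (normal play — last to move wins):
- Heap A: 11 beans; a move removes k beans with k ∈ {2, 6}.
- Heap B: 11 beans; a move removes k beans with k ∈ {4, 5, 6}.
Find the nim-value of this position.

For heap A, compute g(0), g(1), … with moves {2, 6}:
k:     0  1  2  3  4  5  6  7  8  9 10 11
g(k):  0  0  1  1  0  0  1  1  0  0  1  1
So g(11) = 1.
Build the Grundy sequence for heap B with g(k) = mex{g(k−s) : s ∈ {4, 5, 6}, s ≤ k}:
g(0) = mex{} = 0
g(1) = mex{} = 0
g(2) = mex{} = 0
g(3) = mex{} = 0
g(4) = mex{0} = 1
g(5) = mex{0} = 1
g(6) = mex{0} = 1
g(7) = mex{0} = 1
g(8) = mex{0,1} = 2
g(9) = mex{0,1} = 2
g(10) = mex{1} = 0
g(11) = mex{1} = 0
So g(11) = 0.
The value of a disjunctive sum is the nim-sum of the parts.
Combined value = 1 ⊕ 0 = 1.

1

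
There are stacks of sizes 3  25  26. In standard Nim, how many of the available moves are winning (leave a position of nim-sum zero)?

0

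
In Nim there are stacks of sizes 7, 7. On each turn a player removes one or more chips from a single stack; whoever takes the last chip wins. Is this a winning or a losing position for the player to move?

Losing position

Nim-sum: 7 ^ 7 = 0.
The nim-sum is 0, so this is a P-position: the player to move is in a losing position under optimal play.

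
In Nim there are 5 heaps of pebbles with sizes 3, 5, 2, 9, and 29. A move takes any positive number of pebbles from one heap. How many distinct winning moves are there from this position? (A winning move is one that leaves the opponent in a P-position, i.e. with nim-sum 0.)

1

Compute the nim-sum pairwise:
3 ⊕ 5 = 6
6 ⊕ 2 = 4
4 ⊕ 9 = 13
13 ⊕ 29 = 16
The overall nim-sum is X = 16. A heap of size p has a winning move iff p XOR X < p (reduce it to p XOR X).
  3: 3 XOR 16 = 19 ≥ 3 — no move.
  5: 5 XOR 16 = 21 ≥ 5 — no move.
  2: 2 XOR 16 = 18 ≥ 2 — no move.
  9: 9 XOR 16 = 25 ≥ 9 — no move.
  29: 29 XOR 16 = 13 < 29 — winning move (to 13).
That gives 1 winning move.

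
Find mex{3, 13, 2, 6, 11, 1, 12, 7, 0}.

The values 0, 1, 2, 3 are all present; 4 is the first non-negative integer missing from the set.

4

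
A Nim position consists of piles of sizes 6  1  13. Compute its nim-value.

10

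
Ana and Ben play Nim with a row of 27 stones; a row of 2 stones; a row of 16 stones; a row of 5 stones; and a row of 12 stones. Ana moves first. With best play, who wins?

Ben wins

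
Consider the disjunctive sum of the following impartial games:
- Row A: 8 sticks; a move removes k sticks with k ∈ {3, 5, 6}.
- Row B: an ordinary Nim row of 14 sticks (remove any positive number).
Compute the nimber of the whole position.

12

Grundy values for row A (subtraction set {3, 5, 6}):
k:     0  1  2  3  4  5  6  7  8
g(k):  0  0  0  1  1  1  2  2  2
So g(8) = 2.
Row B is a plain Nim row of size 14, so its Grundy value is 14.
By the Sprague-Grundy theorem, the Grundy value of a sum of independent games is the XOR of the component values.
Combined value = 2 XOR 14 = 12.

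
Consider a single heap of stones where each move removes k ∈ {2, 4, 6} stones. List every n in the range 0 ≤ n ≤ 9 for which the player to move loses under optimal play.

0, 1, 8, 9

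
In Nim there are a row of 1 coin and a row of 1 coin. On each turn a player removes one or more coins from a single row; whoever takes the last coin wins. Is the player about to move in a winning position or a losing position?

Losing position

Compute the nim-sum pairwise:
1 ⊕ 1 = 0
The nim-sum is 0, so this is a P-position: the player to move is in a losing position under optimal play.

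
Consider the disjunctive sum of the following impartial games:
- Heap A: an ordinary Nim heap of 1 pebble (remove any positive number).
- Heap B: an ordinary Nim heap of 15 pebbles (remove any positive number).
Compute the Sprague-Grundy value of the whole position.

14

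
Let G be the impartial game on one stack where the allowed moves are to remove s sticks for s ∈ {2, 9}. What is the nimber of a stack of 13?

1

Build the Grundy sequence with g(k) = mex{g(k−s) : s ∈ {2, 9}, s ≤ k}:
k:     0  1  2  3  4  5  6  7  8  9 10 11 12 13
g(k):  0  0  1  1  0  0  1  1  0  2  1  0  0  1
So g(13) = 1.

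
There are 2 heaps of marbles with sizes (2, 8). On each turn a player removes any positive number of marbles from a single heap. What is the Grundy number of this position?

10

Compute the nim-sum pairwise:
2 ⊕ 8 = 10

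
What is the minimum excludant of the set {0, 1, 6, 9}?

2

The values 0, 1 are all present; 2 is the first non-negative integer missing from the set.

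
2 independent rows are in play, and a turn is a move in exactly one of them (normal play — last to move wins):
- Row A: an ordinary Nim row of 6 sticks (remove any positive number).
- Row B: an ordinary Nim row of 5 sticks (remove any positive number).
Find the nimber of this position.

3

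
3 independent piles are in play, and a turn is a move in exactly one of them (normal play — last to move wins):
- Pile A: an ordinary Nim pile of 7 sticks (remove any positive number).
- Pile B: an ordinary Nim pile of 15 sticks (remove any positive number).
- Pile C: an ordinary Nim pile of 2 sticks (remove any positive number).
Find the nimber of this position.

10

Pile A is a plain Nim pile of size 7, so its Grundy value is 7.
Pile B is a plain Nim pile of size 15, so its Grundy value is 15.
Pile C is a plain Nim pile of size 2, so its Grundy value is 2.
By the Sprague-Grundy theorem, the Grundy value of a sum of independent games is the XOR of the component values.
Combined value = 7 XOR 15 XOR 2 = 10.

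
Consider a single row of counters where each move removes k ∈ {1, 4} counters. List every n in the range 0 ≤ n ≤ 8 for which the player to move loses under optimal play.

Compute g(0), g(1), … for moves {1, 4}:
g(0) = mex{} = 0
g(1) = mex{0} = 1
g(2) = mex{1} = 0
g(3) = mex{0} = 1
g(4) = mex{0,1} = 2
g(5) = mex{1,2} = 0
g(6) = mex{0} = 1
g(7) = mex{1} = 0
g(8) = mex{0,2} = 1
The P-positions (g = 0) in 0..8 are 0, 2, 5, 7.

0, 2, 5, 7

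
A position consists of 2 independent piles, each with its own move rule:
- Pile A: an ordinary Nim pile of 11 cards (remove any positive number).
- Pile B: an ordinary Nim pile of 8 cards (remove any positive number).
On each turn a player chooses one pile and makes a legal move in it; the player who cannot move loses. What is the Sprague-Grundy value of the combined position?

Pile A is a plain Nim pile of size 11, so its Grundy value is 11.
Pile B is a plain Nim pile of size 8, so its Grundy value is 8.
The value of a disjunctive sum is the nim-sum of the parts.
Combined value = 11 XOR 8 = 3.

3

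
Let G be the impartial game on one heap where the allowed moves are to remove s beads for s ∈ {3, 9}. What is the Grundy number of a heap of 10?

Grundy values for subtraction set {3, 9}:
k:     0  1  2  3  4  5  6  7  8  9 10
g(k):  0  0  0  1  1  1  0  0  0  1  1
So g(10) = 1.

1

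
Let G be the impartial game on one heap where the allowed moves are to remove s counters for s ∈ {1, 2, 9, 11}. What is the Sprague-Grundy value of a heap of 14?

Grundy values for subtraction set {1, 2, 9, 11}:
g(0) = mex{} = 0
g(1) = mex{0} = 1
g(2) = mex{0,1} = 2
g(3) = mex{1,2} = 0
g(4) = mex{0,2} = 1
g(5) = mex{0,1} = 2
g(6) = mex{1,2} = 0
g(7) = mex{0,2} = 1
g(8) = mex{0,1} = 2
g(9) = mex{0,1,2} = 3
g(10) = mex{1,2,3} = 0
g(11) = mex{0,2,3} = 1
g(12) = mex{0,1} = 2
g(13) = mex{1,2} = 0
g(14) = mex{0,2} = 1
So g(14) = 1.

1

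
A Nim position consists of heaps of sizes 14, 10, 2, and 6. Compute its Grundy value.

0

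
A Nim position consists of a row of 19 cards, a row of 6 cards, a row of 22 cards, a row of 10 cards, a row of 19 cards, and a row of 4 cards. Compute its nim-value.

Nim-sum: 19 ⊕ 6 ⊕ 22 ⊕ 10 ⊕ 19 ⊕ 4 = 30.

30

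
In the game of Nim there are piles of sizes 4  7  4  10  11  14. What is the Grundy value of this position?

Write each in binary and XOR column by column:
  0100  (4)
  0111  (7)
  0100  (4)
  1010  (10)
  1011  (11)
  1110  (14)
  ----
  1000  (8)

8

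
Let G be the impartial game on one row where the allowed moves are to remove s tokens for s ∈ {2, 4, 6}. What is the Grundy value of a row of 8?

Build the Grundy sequence with g(k) = mex{g(k−s) : s ∈ {2, 4, 6}, s ≤ k}:
g(0) = mex{} = 0
g(1) = mex{} = 0
g(2) = mex{0} = 1
g(3) = mex{0} = 1
g(4) = mex{0,1} = 2
g(5) = mex{0,1} = 2
g(6) = mex{0,1,2} = 3
g(7) = mex{0,1,2} = 3
g(8) = mex{1,2,3} = 0
So g(8) = 0.

0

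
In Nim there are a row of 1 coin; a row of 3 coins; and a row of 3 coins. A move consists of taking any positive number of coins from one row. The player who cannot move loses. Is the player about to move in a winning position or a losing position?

Winning position

Compute the nim-sum pairwise:
1 XOR 3 = 2
2 XOR 3 = 1
The nim-sum is 1 ≠ 0, so this is an N-position: the player to move can win.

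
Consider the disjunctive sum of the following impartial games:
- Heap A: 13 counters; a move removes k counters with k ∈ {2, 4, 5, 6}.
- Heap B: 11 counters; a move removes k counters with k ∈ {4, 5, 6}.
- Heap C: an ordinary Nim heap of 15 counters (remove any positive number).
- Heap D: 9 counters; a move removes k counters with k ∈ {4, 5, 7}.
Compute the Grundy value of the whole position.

Grundy values for heap A (subtraction set {2, 4, 5, 6}):
g(0) = mex{} = 0
g(1) = mex{} = 0
g(2) = mex{0} = 1
g(3) = mex{0} = 1
g(4) = mex{0,1} = 2
g(5) = mex{0,1} = 2
g(6) = mex{0,1,2} = 3
g(7) = mex{0,1,2} = 3
g(8) = mex{1,2,3} = 0
g(9) = mex{1,2,3} = 0
g(10) = mex{0,2,3} = 1
g(11) = mex{0,2,3} = 1
g(12) = mex{0,1,3} = 2
g(13) = mex{0,1,3} = 2
So g(13) = 2.
Build the Grundy sequence for heap B with g(k) = mex{g(k−s) : s ∈ {4, 5, 6}, s ≤ k}:
g(0) = mex{} = 0
g(1) = mex{} = 0
g(2) = mex{} = 0
g(3) = mex{} = 0
g(4) = mex{0} = 1
g(5) = mex{0} = 1
g(6) = mex{0} = 1
g(7) = mex{0} = 1
g(8) = mex{0,1} = 2
g(9) = mex{0,1} = 2
g(10) = mex{1} = 0
g(11) = mex{1} = 0
So g(11) = 0.
Heap C is a plain Nim heap of size 15, so its Grundy value is 15.
For heap D, compute g(0), g(1), … with moves {4, 5, 7}:
k:     0  1  2  3  4  5  6  7  8  9
g(k):  0  0  0  0  1  1  1  1  2  2
So g(9) = 2.
The value of a disjunctive sum is the nim-sum of the parts.
Combined value = 2 ⊕ 0 ⊕ 15 ⊕ 2 = 15.

15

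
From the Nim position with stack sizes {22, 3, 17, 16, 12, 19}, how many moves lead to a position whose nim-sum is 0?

1

Compute the nim-sum pairwise:
22 ^ 3 = 21
21 ^ 17 = 4
4 ^ 16 = 20
20 ^ 12 = 24
24 ^ 19 = 11
The overall nim-sum is X = 11. A stack of size p has a winning move iff p XOR X < p (reduce it to p XOR X).
  22: 22 XOR 11 = 29 ≥ 22 — no move.
  3: 3 XOR 11 = 8 ≥ 3 — no move.
  17: 17 XOR 11 = 26 ≥ 17 — no move.
  16: 16 XOR 11 = 27 ≥ 16 — no move.
  12: 12 XOR 11 = 7 < 12 — winning move (to 7).
  19: 19 XOR 11 = 24 ≥ 19 — no move.
That gives 1 winning move.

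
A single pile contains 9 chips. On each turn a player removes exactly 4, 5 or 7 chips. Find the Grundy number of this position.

2

Grundy values for subtraction set {4, 5, 7}:
k:     0  1  2  3  4  5  6  7  8  9
g(k):  0  0  0  0  1  1  1  1  2  2
So g(9) = 2.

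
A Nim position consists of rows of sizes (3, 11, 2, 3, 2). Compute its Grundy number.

11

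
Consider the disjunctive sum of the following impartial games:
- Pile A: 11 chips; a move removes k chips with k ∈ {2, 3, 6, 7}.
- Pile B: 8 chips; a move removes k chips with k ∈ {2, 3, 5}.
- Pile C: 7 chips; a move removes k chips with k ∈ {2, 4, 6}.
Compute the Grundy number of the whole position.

For pile A, compute g(0), g(1), … with moves {2, 3, 6, 7}:
k:     0  1  2  3  4  5  6  7  8  9 10 11
g(k):  0  0  1  1  2  0  3  1  2  0  0  1
So g(11) = 1.
For pile B, compute g(0), g(1), … with moves {2, 3, 5}:
g(0) = mex{} = 0
g(1) = mex{} = 0
g(2) = mex{0} = 1
g(3) = mex{0} = 1
g(4) = mex{0,1} = 2
g(5) = mex{0,1} = 2
g(6) = mex{0,1,2} = 3
g(7) = mex{1,2} = 0
g(8) = mex{1,2,3} = 0
So g(8) = 0.
For pile C, compute g(0), g(1), … with moves {2, 4, 6}:
g(0) = mex{} = 0
g(1) = mex{} = 0
g(2) = mex{0} = 1
g(3) = mex{0} = 1
g(4) = mex{0,1} = 2
g(5) = mex{0,1} = 2
g(6) = mex{0,1,2} = 3
g(7) = mex{0,1,2} = 3
So g(7) = 3.
By the Sprague-Grundy theorem, the Grundy value of a sum of independent games is the XOR of the component values.
Combined value = 1 ⊕ 0 ⊕ 3 = 2.

2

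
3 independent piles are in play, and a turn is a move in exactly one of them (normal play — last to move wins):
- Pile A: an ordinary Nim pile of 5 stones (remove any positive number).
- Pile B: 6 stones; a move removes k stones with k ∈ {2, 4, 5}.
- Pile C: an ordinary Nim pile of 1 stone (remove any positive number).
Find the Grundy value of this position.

Pile A is a plain Nim pile of size 5, so its Grundy value is 5.
Build the Grundy sequence for pile B with g(k) = mex{g(k−s) : s ∈ {2, 4, 5}, s ≤ k}:
k:     0  1  2  3  4  5  6
g(k):  0  0  1  1  2  2  3
So g(6) = 3.
Pile C is a plain Nim pile of size 1, so its Grundy value is 1.
By the Sprague-Grundy theorem, the Grundy value of a sum of independent games is the XOR of the component values.
Combined value = 5 XOR 3 XOR 1 = 7.

7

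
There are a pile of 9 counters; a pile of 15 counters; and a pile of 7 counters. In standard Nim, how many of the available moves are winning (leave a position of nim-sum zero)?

3

Compute the nim-sum pairwise:
9 ^ 15 = 6
6 ^ 7 = 1
The overall nim-sum is X = 1. A pile of size p has a winning move iff p XOR X < p (reduce it to p XOR X).
  9: 9 XOR 1 = 8 < 9 — winning move (to 8).
  15: 15 XOR 1 = 14 < 15 — winning move (to 14).
  7: 7 XOR 1 = 6 < 7 — winning move (to 6).
That gives 3 winning moves.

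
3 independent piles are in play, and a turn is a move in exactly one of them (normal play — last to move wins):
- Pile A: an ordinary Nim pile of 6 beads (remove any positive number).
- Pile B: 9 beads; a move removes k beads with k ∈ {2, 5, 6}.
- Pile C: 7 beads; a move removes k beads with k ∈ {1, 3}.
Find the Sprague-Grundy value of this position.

5

Pile A is a plain Nim pile of size 6, so its Grundy value is 6.
Build the Grundy sequence for pile B with g(k) = mex{g(k−s) : s ∈ {2, 5, 6}, s ≤ k}:
g(0) = mex{} = 0
g(1) = mex{} = 0
g(2) = mex{0} = 1
g(3) = mex{0} = 1
g(4) = mex{1} = 0
g(5) = mex{0,1} = 2
g(6) = mex{0} = 1
g(7) = mex{0,1,2} = 3
g(8) = mex{1} = 0
g(9) = mex{0,1,3} = 2
So g(9) = 2.
Grundy values for pile C (subtraction set {1, 3}):
g(0) = mex{} = 0
g(1) = mex{0} = 1
g(2) = mex{1} = 0
g(3) = mex{0} = 1
g(4) = mex{1} = 0
g(5) = mex{0} = 1
g(6) = mex{1} = 0
g(7) = mex{0} = 1
So g(7) = 1.
By the Sprague-Grundy theorem, the Grundy value of a sum of independent games is the XOR of the component values.
Combined value = 6 XOR 2 XOR 1 = 5.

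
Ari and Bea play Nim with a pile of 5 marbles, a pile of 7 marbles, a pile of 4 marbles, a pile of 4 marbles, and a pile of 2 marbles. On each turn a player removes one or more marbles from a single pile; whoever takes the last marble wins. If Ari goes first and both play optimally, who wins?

Write each in binary and XOR column by column:
  101  (5)
  111  (7)
  100  (4)
  100  (4)
  010  (2)
  ---
  000  (0)
The nim-sum is 0, so this is a P-position: the player to move is in a losing position under optimal play; Ari is about to move from it and so loses — Bea wins.

Bea wins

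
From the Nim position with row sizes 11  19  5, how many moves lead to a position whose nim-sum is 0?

1

Nim-sum: 11 ^ 19 ^ 5 = 29.
The overall nim-sum is X = 29. A row of size p has a winning move iff p XOR X < p (reduce it to p XOR X).
  11: 11 XOR 29 = 22 ≥ 11 — no move.
  19: 19 XOR 29 = 14 < 19 — winning move (to 14).
  5: 5 XOR 29 = 24 ≥ 5 — no move.
That gives 1 winning move.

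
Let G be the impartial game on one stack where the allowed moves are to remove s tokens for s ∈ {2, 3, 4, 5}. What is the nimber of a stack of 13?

3

Build the Grundy sequence with g(k) = mex{g(k−s) : s ∈ {2, 3, 4, 5}, s ≤ k}:
g(0) = mex{} = 0
g(1) = mex{} = 0
g(2) = mex{0} = 1
g(3) = mex{0} = 1
g(4) = mex{0,1} = 2
g(5) = mex{0,1} = 2
g(6) = mex{0,1,2} = 3
g(7) = mex{1,2} = 0
g(8) = mex{1,2,3} = 0
g(9) = mex{0,2,3} = 1
g(10) = mex{0,2,3} = 1
g(11) = mex{0,1,3} = 2
g(12) = mex{0,1} = 2
g(13) = mex{0,1,2} = 3
So g(13) = 3.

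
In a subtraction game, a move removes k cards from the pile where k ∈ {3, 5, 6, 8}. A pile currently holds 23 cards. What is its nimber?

0

Build the Grundy sequence with g(k) = mex{g(k−s) : s ∈ {3, 5, 6, 8}, s ≤ k}:
k:     0  1  2  3  4  5  6  7  8  9 10 11 12 13 14 15 16 17 18 19 20 21 22 23
g(k):  0  0  0  1  1  1  2  2  2  3  3  0  0  0  1  1  1  2  2  2  3  3  0  0
So g(23) = 0.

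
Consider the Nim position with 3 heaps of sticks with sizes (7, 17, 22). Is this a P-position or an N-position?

In binary:
  00111  (7)
  10001  (17)
  10110  (22)
  -----
  00000  (0)
The nim-sum is 0, so this is a P-position: the player to move is in a losing position under optimal play.

P-position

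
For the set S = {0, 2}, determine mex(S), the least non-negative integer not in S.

1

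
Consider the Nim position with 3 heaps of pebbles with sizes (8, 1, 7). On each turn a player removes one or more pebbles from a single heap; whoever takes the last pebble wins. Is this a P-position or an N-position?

Nim-sum: 8 XOR 1 XOR 7 = 14.
The nim-sum is 14 ≠ 0, so this is an N-position: the player to move can win.

N-position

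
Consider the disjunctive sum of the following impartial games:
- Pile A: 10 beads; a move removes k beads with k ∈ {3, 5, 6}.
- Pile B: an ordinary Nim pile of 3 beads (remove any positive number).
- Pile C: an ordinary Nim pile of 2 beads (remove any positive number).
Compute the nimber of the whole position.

Grundy values for pile A (subtraction set {3, 5, 6}):
k:     0  1  2  3  4  5  6  7  8  9 10
g(k):  0  0  0  1  1  1  2  2  2  0  0
So g(10) = 0.
Pile B is a plain Nim pile of size 3, so its Grundy value is 3.
Pile C is a plain Nim pile of size 2, so its Grundy value is 2.
The value of a disjunctive sum is the nim-sum of the parts.
Combined value = 0 XOR 3 XOR 2 = 1.

1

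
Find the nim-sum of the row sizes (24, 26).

2

Nim-sum: 24 ⊕ 26 = 2.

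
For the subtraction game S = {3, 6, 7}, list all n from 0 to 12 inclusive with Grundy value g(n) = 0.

0, 1, 2, 10, 11, 12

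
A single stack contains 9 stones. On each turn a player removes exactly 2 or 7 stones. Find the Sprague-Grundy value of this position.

0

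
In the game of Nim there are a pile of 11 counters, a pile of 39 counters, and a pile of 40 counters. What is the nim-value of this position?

In binary:
  001011  (11)
  100111  (39)
  101000  (40)
  ------
  000100  (4)

4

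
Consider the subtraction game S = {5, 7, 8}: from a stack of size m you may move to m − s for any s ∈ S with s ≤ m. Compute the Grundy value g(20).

1

Compute g(0), g(1), … for moves {5, 7, 8}:
k:     0  1  2  3  4  5  6  7  8  9 10 11 12 13 14 15 16 17 18 19 20
g(k):  0  0  0  0  0  1  1  1  1  1  2  2  2  0  0  0  0  0  1  1  1
So g(20) = 1.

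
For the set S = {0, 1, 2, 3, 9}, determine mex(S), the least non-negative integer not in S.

The values 0, 1, 2, 3 are all present; 4 is the first non-negative integer missing from the set.

4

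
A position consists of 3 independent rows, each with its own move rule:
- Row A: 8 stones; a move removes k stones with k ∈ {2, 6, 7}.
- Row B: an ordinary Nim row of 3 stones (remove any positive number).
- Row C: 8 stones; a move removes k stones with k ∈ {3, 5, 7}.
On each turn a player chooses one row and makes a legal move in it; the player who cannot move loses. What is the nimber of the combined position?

Grundy values for row A (subtraction set {2, 6, 7}):
k:     0  1  2  3  4  5  6  7  8
g(k):  0  0  1  1  0  0  1  1  2
So g(8) = 2.
Row B is a plain Nim row of size 3, so its Grundy value is 3.
For row C, compute g(0), g(1), … with moves {3, 5, 7}:
g(0) = mex{} = 0
g(1) = mex{} = 0
g(2) = mex{} = 0
g(3) = mex{0} = 1
g(4) = mex{0} = 1
g(5) = mex{0} = 1
g(6) = mex{0,1} = 2
g(7) = mex{0,1} = 2
g(8) = mex{0,1} = 2
So g(8) = 2.
By the Sprague-Grundy theorem, the Grundy value of a sum of independent games is the XOR of the component values.
Combined value = 2 XOR 3 XOR 2 = 3.

3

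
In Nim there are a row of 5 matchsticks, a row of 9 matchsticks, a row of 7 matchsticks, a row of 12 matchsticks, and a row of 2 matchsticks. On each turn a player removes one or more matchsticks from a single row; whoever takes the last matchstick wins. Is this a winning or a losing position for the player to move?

In binary:
  0101  (5)
  1001  (9)
  0111  (7)
  1100  (12)
  0010  (2)
  ----
  0101  (5)
The nim-sum is 5 ≠ 0, so this is an N-position: the player to move can win.

Winning position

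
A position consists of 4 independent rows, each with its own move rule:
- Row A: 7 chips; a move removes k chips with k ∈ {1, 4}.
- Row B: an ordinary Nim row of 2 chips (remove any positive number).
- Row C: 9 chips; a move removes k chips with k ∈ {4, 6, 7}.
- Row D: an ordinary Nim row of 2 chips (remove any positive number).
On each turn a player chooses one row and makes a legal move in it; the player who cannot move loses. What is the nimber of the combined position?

2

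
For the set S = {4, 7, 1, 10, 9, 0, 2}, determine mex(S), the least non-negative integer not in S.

The values 0, 1, 2 are all present; 3 is the first non-negative integer missing from the set.

3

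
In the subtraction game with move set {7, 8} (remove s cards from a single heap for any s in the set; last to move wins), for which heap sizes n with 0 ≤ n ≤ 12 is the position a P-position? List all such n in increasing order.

0, 1, 2, 3, 4, 5, 6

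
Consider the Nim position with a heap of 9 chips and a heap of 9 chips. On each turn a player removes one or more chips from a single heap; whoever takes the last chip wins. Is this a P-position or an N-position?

P-position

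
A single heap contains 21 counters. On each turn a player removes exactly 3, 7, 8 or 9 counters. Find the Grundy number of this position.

Build the Grundy sequence with g(k) = mex{g(k−s) : s ∈ {3, 7, 8, 9}, s ≤ k}:
k:     0  1  2  3  4  5  6  7  8  9 10 11 12 13 14 15 16 17 18 19 20 21
g(k):  0  0  0  1  1  1  0  2  2  1  3  3  0  2  4  1  0  0  0  1  1  1
So g(21) = 1.

1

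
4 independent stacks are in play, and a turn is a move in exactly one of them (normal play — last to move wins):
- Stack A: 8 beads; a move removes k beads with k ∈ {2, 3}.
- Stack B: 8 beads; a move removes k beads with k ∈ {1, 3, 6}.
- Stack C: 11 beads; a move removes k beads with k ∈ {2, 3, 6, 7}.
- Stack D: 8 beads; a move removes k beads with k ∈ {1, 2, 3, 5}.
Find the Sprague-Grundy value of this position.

Build the Grundy sequence for stack A with g(k) = mex{g(k−s) : s ∈ {2, 3}, s ≤ k}:
g(0) = mex{} = 0
g(1) = mex{} = 0
g(2) = mex{0} = 1
g(3) = mex{0} = 1
g(4) = mex{0,1} = 2
g(5) = mex{1} = 0
g(6) = mex{1,2} = 0
g(7) = mex{0,2} = 1
g(8) = mex{0} = 1
So g(8) = 1.
For stack B, compute g(0), g(1), … with moves {1, 3, 6}:
k:     0  1  2  3  4  5  6  7  8
g(k):  0  1  0  1  0  1  2  3  2
So g(8) = 2.
Grundy values for stack C (subtraction set {2, 3, 6, 7}):
k:     0  1  2  3  4  5  6  7  8  9 10 11
g(k):  0  0  1  1  2  0  3  1  2  0  0  1
So g(11) = 1.
Grundy values for stack D (subtraction set {1, 2, 3, 5}):
g(0) = mex{} = 0
g(1) = mex{0} = 1
g(2) = mex{0,1} = 2
g(3) = mex{0,1,2} = 3
g(4) = mex{1,2,3} = 0
g(5) = mex{0,2,3} = 1
g(6) = mex{0,1,3} = 2
g(7) = mex{0,1,2} = 3
g(8) = mex{1,2,3} = 0
So g(8) = 0.
The value of a disjunctive sum is the nim-sum of the parts.
Combined value = 1 XOR 2 XOR 1 XOR 0 = 2.

2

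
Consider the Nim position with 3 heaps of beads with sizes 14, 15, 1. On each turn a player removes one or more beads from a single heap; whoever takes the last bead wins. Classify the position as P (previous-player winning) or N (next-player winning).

Bitwise XOR of the heap sizes:
  1110  (14)
  1111  (15)
  0001  (1)
  ----
  0000  (0)
The nim-sum is 0, so this is a P-position: the player to move is in a losing position under optimal play.

P-position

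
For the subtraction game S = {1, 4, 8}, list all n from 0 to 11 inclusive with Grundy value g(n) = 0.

0, 2, 5, 7

Build the Grundy sequence with g(k) = mex{g(k−s) : s ∈ {1, 4, 8}, s ≤ k}:
k:     0  1  2  3  4  5  6  7  8  9 10 11
g(k):  0  1  0  1  2  0  1  0  1  2  3  2
The P-positions (g = 0) in 0..11 are 0, 2, 5, 7.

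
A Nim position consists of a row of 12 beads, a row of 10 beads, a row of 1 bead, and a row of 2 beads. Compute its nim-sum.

5

Write each in binary and XOR column by column:
  1100  (12)
  1010  (10)
  0001  (1)
  0010  (2)
  ----
  0101  (5)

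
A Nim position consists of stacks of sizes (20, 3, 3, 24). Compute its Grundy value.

12

Nim-sum: 20 ^ 3 ^ 3 ^ 24 = 12.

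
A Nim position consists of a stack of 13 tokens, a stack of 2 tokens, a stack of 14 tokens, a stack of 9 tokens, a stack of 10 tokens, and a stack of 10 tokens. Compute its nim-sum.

8

Nim-sum: 13 ⊕ 2 ⊕ 14 ⊕ 9 ⊕ 10 ⊕ 10 = 8.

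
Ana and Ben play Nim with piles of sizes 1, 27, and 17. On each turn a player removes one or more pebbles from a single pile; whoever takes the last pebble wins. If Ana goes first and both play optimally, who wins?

In binary:
  00001  (1)
  11011  (27)
  10001  (17)
  -----
  01011  (11)
The nim-sum is 11 ≠ 0, so this is an N-position: the player to move can win; Ana has a winning move.

Ana wins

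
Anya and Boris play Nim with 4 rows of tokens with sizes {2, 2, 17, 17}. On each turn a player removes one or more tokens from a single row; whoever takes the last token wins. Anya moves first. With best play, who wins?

Bitwise XOR of the heap sizes:
  00010  (2)
  00010  (2)
  10001  (17)
  10001  (17)
  -----
  00000  (0)
The nim-sum is 0, so this is a P-position: the player to move is in a losing position under optimal play; Anya is about to move from it and so loses — Boris wins.

Boris wins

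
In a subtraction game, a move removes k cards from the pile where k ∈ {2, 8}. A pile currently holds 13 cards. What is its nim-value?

Compute g(0), g(1), … for moves {2, 8}:
g(0) = mex{} = 0
g(1) = mex{} = 0
g(2) = mex{0} = 1
g(3) = mex{0} = 1
g(4) = mex{1} = 0
g(5) = mex{1} = 0
g(6) = mex{0} = 1
g(7) = mex{0} = 1
g(8) = mex{0,1} = 2
g(9) = mex{0,1} = 2
g(10) = mex{1,2} = 0
g(11) = mex{1,2} = 0
g(12) = mex{0} = 1
g(13) = mex{0} = 1
So g(13) = 1.

1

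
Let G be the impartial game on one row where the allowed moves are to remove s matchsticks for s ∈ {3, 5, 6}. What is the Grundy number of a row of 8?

2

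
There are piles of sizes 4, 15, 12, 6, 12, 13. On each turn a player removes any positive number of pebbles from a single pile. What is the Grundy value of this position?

0

Nim-sum: 4 ^ 15 ^ 12 ^ 6 ^ 12 ^ 13 = 0.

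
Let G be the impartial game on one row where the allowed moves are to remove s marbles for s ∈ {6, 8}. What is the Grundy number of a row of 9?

1

Build the Grundy sequence with g(k) = mex{g(k−s) : s ∈ {6, 8}, s ≤ k}:
k:     0  1  2  3  4  5  6  7  8  9
g(k):  0  0  0  0  0  0  1  1  1  1
So g(9) = 1.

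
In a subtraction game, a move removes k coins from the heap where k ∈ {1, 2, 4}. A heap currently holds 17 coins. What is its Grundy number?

2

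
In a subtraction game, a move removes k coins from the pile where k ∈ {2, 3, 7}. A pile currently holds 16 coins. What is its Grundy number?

0

Grundy values for subtraction set {2, 3, 7}:
k:     0  1  2  3  4  5  6  7  8  9 10 11 12 13 14 15 16
g(k):  0  0  1  1  2  0  0  1  1  2  0  0  1  1  2  0  0
So g(16) = 0.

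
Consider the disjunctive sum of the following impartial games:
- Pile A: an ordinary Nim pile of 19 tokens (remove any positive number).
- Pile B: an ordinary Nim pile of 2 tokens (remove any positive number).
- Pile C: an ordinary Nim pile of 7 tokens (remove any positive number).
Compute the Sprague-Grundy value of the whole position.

22

Pile A is a plain Nim pile of size 19, so its Grundy value is 19.
Pile B is a plain Nim pile of size 2, so its Grundy value is 2.
Pile C is a plain Nim pile of size 7, so its Grundy value is 7.
The value of a disjunctive sum is the nim-sum of the parts.
Combined value = 19 XOR 2 XOR 7 = 22.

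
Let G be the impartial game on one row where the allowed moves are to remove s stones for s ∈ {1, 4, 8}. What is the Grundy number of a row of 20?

1

Build the Grundy sequence with g(k) = mex{g(k−s) : s ∈ {1, 4, 8}, s ≤ k}:
k:     0  1  2  3  4  5  6  7  8  9 10 11 12 13 14 15 16 17 18 19 20
g(k):  0  1  0  1  2  0  1  0  1  2  3  2  0  1  0  1  2  0  1  0  1
So g(20) = 1.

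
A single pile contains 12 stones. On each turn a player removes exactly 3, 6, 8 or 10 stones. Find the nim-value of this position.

Compute g(0), g(1), … for moves {3, 6, 8, 10}:
k:     0  1  2  3  4  5  6  7  8  9 10 11 12
g(k):  0  0  0  1  1  1  2  2  2  3  3  3  4
So g(12) = 4.

4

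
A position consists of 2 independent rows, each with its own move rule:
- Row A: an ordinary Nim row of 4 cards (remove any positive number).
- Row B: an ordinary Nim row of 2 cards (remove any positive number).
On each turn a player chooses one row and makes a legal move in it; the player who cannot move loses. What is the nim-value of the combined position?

6

Row A is a plain Nim row of size 4, so its Grundy value is 4.
Row B is a plain Nim row of size 2, so its Grundy value is 2.
By the Sprague-Grundy theorem, the Grundy value of a sum of independent games is the XOR of the component values.
Combined value = 4 XOR 2 = 6.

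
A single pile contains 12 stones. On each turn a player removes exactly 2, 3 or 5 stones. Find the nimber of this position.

2

Grundy values for subtraction set {2, 3, 5}:
k:     0  1  2  3  4  5  6  7  8  9 10 11 12
g(k):  0  0  1  1  2  2  3  0  0  1  1  2  2
So g(12) = 2.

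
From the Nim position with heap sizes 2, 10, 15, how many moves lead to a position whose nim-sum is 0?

Compute the nim-sum pairwise:
2 ^ 10 = 8
8 ^ 15 = 7
The overall nim-sum is X = 7. A heap of size p has a winning move iff p XOR X < p (reduce it to p XOR X).
  2: 2 XOR 7 = 5 ≥ 2 — no move.
  10: 10 XOR 7 = 13 ≥ 10 — no move.
  15: 15 XOR 7 = 8 < 15 — winning move (to 8).
That gives 1 winning move.

1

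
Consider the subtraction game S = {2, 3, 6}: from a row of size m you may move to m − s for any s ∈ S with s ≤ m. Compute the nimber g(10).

0

Build the Grundy sequence with g(k) = mex{g(k−s) : s ∈ {2, 3, 6}, s ≤ k}:
k:     0  1  2  3  4  5  6  7  8  9 10
g(k):  0  0  1  1  2  0  3  1  2  0  0
So g(10) = 0.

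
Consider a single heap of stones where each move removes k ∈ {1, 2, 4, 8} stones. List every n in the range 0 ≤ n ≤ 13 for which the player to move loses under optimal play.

0, 3, 6, 9, 12

Grundy values for subtraction set {1, 2, 4, 8}:
k:     0  1  2  3  4  5  6  7  8  9 10 11 12 13
g(k):  0  1  2  0  1  2  0  1  2  0  1  2  0  1
The P-positions (g = 0) in 0..13 are 0, 3, 6, 9, 12.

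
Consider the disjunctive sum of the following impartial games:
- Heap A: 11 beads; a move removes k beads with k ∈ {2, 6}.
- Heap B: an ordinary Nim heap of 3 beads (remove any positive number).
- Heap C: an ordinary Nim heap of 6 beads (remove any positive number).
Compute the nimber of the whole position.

4

Grundy values for heap A (subtraction set {2, 6}):
k:     0  1  2  3  4  5  6  7  8  9 10 11
g(k):  0  0  1  1  0  0  1  1  0  0  1  1
So g(11) = 1.
Heap B is a plain Nim heap of size 3, so its Grundy value is 3.
Heap C is a plain Nim heap of size 6, so its Grundy value is 6.
By the Sprague-Grundy theorem, the Grundy value of a sum of independent games is the XOR of the component values.
Combined value = 1 XOR 3 XOR 6 = 4.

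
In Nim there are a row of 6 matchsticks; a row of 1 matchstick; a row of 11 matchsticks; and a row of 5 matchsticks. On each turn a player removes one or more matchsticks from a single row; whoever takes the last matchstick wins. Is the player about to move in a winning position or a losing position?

Compute the nim-sum pairwise:
6 ^ 1 = 7
7 ^ 11 = 12
12 ^ 5 = 9
The nim-sum is 9 ≠ 0, so this is an N-position: the player to move can win.

Winning position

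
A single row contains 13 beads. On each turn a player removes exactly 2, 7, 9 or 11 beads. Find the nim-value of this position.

2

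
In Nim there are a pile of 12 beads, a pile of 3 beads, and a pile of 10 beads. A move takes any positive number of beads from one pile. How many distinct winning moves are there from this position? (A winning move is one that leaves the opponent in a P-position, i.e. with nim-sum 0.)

1

Compute the nim-sum pairwise:
12 ⊕ 3 = 15
15 ⊕ 10 = 5
The overall nim-sum is X = 5. A pile of size p has a winning move iff p XOR X < p (reduce it to p XOR X).
  12: 12 XOR 5 = 9 < 12 — winning move (to 9).
  3: 3 XOR 5 = 6 ≥ 3 — no move.
  10: 10 XOR 5 = 15 ≥ 10 — no move.
That gives 1 winning move.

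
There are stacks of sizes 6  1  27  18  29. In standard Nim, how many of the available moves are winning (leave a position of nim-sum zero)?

Write each in binary and XOR column by column:
  00110  (6)
  00001  (1)
  11011  (27)
  10010  (18)
  11101  (29)
  -----
  10011  (19)
The overall nim-sum is X = 19. A stack of size p has a winning move iff p XOR X < p (reduce it to p XOR X).
  6: 6 XOR 19 = 21 ≥ 6 — no move.
  1: 1 XOR 19 = 18 ≥ 1 — no move.
  27: 27 XOR 19 = 8 < 27 — winning move (to 8).
  18: 18 XOR 19 = 1 < 18 — winning move (to 1).
  29: 29 XOR 19 = 14 < 29 — winning move (to 14).
That gives 3 winning moves.

3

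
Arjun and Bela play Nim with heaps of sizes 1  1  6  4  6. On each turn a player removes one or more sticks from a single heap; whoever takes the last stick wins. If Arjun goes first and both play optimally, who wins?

Arjun wins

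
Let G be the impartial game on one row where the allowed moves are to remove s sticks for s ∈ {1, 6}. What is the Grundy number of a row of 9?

0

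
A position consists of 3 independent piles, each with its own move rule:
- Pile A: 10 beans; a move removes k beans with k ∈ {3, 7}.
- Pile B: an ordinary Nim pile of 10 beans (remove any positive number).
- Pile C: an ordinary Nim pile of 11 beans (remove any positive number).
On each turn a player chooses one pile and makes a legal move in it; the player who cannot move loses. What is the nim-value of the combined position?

1

Grundy values for pile A (subtraction set {3, 7}):
g(0) = mex{} = 0
g(1) = mex{} = 0
g(2) = mex{} = 0
g(3) = mex{0} = 1
g(4) = mex{0} = 1
g(5) = mex{0} = 1
g(6) = mex{1} = 0
g(7) = mex{0,1} = 2
g(8) = mex{0,1} = 2
g(9) = mex{0} = 1
g(10) = mex{1,2} = 0
So g(10) = 0.
Pile B is a plain Nim pile of size 10, so its Grundy value is 10.
Pile C is a plain Nim pile of size 11, so its Grundy value is 11.
The value of a disjunctive sum is the nim-sum of the parts.
Combined value = 0 ⊕ 10 ⊕ 11 = 1.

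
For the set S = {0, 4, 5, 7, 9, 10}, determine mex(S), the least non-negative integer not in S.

0 is in the set but 1 is not, so the mex is 1.

1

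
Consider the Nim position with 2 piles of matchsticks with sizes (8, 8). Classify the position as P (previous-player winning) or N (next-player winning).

In binary:
  1000  (8)
  1000  (8)
  ----
  0000  (0)
The nim-sum is 0, so this is a P-position: the player to move is in a losing position under optimal play.

P-position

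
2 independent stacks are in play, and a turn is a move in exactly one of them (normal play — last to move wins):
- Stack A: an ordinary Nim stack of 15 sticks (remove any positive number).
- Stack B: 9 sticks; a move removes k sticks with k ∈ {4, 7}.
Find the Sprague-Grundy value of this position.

Stack A is a plain Nim stack of size 15, so its Grundy value is 15.
Build the Grundy sequence for stack B with g(k) = mex{g(k−s) : s ∈ {4, 7}, s ≤ k}:
k:     0  1  2  3  4  5  6  7  8  9
g(k):  0  0  0  0  1  1  1  1  2  2
So g(9) = 2.
By the Sprague-Grundy theorem, the Grundy value of a sum of independent games is the XOR of the component values.
Combined value = 15 XOR 2 = 13.

13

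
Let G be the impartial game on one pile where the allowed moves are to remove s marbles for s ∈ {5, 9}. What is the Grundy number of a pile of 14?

0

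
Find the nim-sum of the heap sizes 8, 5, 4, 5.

12

In binary:
  1000  (8)
  0101  (5)
  0100  (4)
  0101  (5)
  ----
  1100  (12)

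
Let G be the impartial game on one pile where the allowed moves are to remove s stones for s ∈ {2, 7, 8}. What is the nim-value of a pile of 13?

2

Compute g(0), g(1), … for moves {2, 7, 8}:
k:     0  1  2  3  4  5  6  7  8  9 10 11 12 13
g(k):  0  0  1  1  0  0  1  1  2  2  0  3  1  2
So g(13) = 2.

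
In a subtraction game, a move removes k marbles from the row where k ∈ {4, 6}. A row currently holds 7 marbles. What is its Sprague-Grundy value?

Compute g(0), g(1), … for moves {4, 6}:
g(0) = mex{} = 0
g(1) = mex{} = 0
g(2) = mex{} = 0
g(3) = mex{} = 0
g(4) = mex{0} = 1
g(5) = mex{0} = 1
g(6) = mex{0} = 1
g(7) = mex{0} = 1
So g(7) = 1.

1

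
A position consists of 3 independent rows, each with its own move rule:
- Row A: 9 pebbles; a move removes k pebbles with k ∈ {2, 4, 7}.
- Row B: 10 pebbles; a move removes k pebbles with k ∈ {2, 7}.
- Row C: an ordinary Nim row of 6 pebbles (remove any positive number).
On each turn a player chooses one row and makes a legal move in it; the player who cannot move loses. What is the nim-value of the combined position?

Grundy values for row A (subtraction set {2, 4, 7}):
k:     0  1  2  3  4  5  6  7  8  9
g(k):  0  0  1  1  2  2  0  3  1  0
So g(9) = 0.
For row B, compute g(0), g(1), … with moves {2, 7}:
k:     0  1  2  3  4  5  6  7  8  9 10
g(k):  0  0  1  1  0  0  1  1  2  0  0
So g(10) = 0.
Row C is a plain Nim row of size 6, so its Grundy value is 6.
The value of a disjunctive sum is the nim-sum of the parts.
Combined value = 0 ⊕ 0 ⊕ 6 = 6.

6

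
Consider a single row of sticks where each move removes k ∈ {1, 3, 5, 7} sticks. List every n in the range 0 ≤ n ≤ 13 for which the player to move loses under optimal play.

0, 2, 4, 6, 8, 10, 12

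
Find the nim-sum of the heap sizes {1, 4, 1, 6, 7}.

5

Compute the nim-sum pairwise:
1 XOR 4 = 5
5 XOR 1 = 4
4 XOR 6 = 2
2 XOR 7 = 5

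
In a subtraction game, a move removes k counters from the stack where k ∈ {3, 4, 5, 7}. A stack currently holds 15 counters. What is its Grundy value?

1

Compute g(0), g(1), … for moves {3, 4, 5, 7}:
k:     0  1  2  3  4  5  6  7  8  9 10 11 12 13 14 15
g(k):  0  0  0  1  1  1  2  2  2  3  0  0  0  1  1  1
So g(15) = 1.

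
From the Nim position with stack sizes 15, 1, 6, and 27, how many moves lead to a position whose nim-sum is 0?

In binary:
  01111  (15)
  00001  (1)
  00110  (6)
  11011  (27)
  -----
  10011  (19)
The overall nim-sum is X = 19. A stack of size p has a winning move iff p XOR X < p (reduce it to p XOR X).
  15: 15 XOR 19 = 28 ≥ 15 — no move.
  1: 1 XOR 19 = 18 ≥ 1 — no move.
  6: 6 XOR 19 = 21 ≥ 6 — no move.
  27: 27 XOR 19 = 8 < 27 — winning move (to 8).
That gives 1 winning move.

1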